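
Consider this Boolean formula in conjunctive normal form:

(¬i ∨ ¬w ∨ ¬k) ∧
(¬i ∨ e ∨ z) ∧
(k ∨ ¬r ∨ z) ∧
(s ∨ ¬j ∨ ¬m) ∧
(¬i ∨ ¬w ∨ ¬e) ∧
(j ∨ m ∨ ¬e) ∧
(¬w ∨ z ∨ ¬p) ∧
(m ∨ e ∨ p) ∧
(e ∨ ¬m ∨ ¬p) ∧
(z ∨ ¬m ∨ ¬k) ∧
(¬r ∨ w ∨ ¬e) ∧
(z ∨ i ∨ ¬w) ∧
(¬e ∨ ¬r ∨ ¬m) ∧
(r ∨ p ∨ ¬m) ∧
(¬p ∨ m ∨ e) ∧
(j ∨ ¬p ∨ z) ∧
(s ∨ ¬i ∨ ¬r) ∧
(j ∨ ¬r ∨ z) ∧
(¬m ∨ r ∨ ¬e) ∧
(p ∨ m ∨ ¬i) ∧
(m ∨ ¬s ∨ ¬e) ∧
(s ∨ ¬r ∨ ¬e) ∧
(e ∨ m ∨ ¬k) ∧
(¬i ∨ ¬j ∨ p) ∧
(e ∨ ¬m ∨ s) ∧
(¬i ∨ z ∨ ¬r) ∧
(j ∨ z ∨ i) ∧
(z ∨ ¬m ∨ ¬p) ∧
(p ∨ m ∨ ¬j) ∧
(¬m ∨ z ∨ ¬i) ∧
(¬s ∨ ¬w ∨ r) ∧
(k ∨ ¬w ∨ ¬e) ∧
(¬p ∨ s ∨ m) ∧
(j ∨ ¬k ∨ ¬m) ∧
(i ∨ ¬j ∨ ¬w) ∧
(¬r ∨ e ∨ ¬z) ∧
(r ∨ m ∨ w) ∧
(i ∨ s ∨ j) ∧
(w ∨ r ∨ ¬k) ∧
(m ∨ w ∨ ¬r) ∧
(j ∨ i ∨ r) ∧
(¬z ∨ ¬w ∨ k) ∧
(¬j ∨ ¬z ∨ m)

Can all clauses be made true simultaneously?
No

No, the formula is not satisfiable.

No assignment of truth values to the variables can make all 43 clauses true simultaneously.

The formula is UNSAT (unsatisfiable).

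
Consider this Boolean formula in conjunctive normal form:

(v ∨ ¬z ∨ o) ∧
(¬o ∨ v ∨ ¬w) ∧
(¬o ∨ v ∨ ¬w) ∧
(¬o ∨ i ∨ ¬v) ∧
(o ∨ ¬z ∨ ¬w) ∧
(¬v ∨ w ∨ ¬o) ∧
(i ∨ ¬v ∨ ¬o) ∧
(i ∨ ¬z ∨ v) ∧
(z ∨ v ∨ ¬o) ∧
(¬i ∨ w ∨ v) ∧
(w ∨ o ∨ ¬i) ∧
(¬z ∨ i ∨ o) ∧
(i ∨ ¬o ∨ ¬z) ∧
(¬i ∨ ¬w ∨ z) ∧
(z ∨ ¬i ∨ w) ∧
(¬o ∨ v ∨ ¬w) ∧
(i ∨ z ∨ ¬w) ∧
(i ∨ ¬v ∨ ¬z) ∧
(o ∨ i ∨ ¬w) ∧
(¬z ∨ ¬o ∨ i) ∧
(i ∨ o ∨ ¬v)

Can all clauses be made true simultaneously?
Yes

Yes, the formula is satisfiable.

One satisfying assignment is: z=False, o=False, w=False, i=False, v=False

Verification: With this assignment, all 21 clauses evaluate to true.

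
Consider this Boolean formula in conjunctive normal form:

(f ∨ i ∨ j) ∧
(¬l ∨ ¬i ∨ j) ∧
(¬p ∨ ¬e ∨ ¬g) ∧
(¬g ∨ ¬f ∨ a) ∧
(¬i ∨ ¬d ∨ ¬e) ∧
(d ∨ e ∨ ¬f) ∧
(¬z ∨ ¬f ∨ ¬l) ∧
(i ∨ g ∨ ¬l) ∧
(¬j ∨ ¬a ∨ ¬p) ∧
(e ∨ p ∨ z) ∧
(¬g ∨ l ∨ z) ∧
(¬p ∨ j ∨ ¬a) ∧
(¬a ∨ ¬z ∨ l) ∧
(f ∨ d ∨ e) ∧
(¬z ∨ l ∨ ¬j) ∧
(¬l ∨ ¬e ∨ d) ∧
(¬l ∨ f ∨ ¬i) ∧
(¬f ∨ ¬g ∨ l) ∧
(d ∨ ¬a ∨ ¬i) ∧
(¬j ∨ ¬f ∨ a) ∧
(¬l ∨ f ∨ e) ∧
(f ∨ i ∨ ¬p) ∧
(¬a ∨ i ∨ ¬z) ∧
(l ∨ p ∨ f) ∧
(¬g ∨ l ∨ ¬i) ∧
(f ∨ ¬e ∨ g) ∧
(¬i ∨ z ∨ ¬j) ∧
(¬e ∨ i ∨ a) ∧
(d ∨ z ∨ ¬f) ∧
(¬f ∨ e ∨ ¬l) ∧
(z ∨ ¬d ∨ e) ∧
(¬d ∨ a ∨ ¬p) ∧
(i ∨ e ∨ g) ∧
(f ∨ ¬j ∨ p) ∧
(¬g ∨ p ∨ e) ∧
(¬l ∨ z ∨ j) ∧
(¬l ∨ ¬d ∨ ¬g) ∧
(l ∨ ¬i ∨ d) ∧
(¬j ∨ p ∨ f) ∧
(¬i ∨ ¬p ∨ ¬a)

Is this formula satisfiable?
Yes

Yes, the formula is satisfiable.

One satisfying assignment is: g=False, e=False, i=True, z=True, a=False, l=False, p=False, j=False, f=True, d=True

Verification: With this assignment, all 40 clauses evaluate to true.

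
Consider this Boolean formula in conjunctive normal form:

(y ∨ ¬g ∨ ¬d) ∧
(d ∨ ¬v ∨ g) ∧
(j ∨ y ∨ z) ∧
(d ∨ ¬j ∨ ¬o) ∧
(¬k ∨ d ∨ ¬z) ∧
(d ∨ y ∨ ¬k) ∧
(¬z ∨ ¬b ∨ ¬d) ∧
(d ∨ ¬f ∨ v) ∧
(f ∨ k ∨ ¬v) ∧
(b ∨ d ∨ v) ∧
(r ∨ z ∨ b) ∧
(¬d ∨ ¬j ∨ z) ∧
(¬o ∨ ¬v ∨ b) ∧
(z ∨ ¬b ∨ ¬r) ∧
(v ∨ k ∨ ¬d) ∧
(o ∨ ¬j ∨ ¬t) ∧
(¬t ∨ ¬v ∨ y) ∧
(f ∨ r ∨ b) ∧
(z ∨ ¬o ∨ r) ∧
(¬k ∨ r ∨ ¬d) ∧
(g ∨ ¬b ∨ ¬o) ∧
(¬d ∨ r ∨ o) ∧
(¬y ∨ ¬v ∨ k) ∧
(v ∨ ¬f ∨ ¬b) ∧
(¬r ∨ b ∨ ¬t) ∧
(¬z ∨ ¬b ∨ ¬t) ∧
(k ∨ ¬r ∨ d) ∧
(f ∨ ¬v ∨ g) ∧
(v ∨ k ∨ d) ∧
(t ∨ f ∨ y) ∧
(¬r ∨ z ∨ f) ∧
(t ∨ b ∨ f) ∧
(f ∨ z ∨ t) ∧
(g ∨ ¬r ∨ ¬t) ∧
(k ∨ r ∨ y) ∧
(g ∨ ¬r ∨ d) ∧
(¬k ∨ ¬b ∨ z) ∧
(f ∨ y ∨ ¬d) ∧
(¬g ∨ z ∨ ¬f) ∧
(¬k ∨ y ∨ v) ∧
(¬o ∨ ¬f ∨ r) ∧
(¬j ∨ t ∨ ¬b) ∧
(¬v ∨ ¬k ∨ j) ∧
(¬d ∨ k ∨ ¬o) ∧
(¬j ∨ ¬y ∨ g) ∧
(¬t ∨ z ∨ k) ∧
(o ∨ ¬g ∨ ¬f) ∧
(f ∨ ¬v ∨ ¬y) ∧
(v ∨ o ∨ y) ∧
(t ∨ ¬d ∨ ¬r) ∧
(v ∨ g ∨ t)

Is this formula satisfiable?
No

No, the formula is not satisfiable.

No assignment of truth values to the variables can make all 51 clauses true simultaneously.

The formula is UNSAT (unsatisfiable).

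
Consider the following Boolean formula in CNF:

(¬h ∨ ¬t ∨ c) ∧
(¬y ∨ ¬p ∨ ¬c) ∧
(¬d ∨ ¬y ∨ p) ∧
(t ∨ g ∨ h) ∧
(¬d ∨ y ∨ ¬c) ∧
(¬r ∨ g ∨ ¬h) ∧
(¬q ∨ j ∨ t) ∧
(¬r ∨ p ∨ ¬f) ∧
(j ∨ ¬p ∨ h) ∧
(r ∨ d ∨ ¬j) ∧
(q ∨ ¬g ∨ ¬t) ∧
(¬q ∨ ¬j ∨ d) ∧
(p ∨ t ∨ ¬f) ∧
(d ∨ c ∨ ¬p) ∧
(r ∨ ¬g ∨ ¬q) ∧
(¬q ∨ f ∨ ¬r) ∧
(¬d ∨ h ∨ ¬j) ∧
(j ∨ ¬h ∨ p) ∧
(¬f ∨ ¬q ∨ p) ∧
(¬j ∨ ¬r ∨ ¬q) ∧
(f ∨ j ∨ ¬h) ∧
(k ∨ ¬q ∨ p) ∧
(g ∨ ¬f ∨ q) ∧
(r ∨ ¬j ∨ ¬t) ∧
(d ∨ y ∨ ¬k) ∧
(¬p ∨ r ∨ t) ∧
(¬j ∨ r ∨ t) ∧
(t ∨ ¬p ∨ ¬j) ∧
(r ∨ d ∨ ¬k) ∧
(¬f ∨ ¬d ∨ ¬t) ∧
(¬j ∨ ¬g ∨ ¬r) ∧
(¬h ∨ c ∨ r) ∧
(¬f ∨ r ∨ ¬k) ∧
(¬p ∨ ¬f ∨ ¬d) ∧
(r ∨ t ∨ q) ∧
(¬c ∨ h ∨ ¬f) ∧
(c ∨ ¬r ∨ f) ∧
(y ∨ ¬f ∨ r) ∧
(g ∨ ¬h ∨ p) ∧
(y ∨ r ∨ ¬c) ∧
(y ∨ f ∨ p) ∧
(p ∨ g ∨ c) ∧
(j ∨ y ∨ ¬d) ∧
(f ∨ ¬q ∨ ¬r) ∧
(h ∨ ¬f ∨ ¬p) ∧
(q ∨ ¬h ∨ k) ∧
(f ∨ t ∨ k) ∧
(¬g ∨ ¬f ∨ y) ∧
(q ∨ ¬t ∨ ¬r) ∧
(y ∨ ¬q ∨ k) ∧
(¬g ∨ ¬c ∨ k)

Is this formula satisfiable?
Yes

Yes, the formula is satisfiable.

One satisfying assignment is: c=True, t=True, g=False, d=False, q=False, y=True, k=False, r=False, p=False, f=False, j=False, h=False

Verification: With this assignment, all 51 clauses evaluate to true.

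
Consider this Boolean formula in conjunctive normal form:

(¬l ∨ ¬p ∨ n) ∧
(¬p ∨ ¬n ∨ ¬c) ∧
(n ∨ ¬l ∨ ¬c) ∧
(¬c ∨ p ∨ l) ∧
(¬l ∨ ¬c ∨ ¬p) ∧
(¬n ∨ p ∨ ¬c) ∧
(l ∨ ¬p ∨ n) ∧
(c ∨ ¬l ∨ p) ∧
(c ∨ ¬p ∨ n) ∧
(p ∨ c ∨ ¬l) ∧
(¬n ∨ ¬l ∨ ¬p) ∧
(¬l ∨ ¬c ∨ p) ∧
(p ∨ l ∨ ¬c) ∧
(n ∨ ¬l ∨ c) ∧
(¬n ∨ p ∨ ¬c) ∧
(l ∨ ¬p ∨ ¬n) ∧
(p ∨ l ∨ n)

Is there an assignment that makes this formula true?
Yes

Yes, the formula is satisfiable.

One satisfying assignment is: p=False, l=False, n=True, c=False

Verification: With this assignment, all 17 clauses evaluate to true.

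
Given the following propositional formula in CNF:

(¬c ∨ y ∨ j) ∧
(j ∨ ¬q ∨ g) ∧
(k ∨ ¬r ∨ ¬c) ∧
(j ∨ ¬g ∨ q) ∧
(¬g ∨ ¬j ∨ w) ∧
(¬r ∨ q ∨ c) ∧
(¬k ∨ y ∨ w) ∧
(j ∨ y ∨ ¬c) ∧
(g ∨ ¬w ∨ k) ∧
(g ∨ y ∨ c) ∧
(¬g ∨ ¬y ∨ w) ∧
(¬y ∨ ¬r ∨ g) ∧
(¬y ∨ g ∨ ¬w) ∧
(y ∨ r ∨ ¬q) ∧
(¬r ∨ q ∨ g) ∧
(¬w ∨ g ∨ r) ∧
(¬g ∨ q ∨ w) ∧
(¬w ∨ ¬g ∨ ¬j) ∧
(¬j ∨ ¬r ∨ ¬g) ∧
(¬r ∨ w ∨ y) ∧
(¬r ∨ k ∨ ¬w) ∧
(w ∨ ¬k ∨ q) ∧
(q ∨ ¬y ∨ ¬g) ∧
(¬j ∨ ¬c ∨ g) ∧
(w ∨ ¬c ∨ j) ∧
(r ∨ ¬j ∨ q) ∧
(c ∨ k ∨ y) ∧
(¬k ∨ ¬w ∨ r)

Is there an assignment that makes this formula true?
Yes

Yes, the formula is satisfiable.

One satisfying assignment is: j=False, q=False, c=False, r=False, y=True, w=False, g=False, k=False

Verification: With this assignment, all 28 clauses evaluate to true.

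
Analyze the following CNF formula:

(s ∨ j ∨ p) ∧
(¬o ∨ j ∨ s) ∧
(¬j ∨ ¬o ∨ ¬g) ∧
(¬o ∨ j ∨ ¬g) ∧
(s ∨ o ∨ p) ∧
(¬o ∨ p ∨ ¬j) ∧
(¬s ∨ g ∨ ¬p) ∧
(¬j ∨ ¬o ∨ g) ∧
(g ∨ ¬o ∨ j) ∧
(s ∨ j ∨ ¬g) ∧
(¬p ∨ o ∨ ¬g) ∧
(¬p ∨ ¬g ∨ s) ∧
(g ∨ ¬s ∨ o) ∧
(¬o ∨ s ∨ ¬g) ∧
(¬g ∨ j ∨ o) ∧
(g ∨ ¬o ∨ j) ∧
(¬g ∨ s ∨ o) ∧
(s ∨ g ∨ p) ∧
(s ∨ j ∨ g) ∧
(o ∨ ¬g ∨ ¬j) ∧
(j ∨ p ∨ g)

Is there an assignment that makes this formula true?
Yes

Yes, the formula is satisfiable.

One satisfying assignment is: j=True, o=False, g=False, p=True, s=False

Verification: With this assignment, all 21 clauses evaluate to true.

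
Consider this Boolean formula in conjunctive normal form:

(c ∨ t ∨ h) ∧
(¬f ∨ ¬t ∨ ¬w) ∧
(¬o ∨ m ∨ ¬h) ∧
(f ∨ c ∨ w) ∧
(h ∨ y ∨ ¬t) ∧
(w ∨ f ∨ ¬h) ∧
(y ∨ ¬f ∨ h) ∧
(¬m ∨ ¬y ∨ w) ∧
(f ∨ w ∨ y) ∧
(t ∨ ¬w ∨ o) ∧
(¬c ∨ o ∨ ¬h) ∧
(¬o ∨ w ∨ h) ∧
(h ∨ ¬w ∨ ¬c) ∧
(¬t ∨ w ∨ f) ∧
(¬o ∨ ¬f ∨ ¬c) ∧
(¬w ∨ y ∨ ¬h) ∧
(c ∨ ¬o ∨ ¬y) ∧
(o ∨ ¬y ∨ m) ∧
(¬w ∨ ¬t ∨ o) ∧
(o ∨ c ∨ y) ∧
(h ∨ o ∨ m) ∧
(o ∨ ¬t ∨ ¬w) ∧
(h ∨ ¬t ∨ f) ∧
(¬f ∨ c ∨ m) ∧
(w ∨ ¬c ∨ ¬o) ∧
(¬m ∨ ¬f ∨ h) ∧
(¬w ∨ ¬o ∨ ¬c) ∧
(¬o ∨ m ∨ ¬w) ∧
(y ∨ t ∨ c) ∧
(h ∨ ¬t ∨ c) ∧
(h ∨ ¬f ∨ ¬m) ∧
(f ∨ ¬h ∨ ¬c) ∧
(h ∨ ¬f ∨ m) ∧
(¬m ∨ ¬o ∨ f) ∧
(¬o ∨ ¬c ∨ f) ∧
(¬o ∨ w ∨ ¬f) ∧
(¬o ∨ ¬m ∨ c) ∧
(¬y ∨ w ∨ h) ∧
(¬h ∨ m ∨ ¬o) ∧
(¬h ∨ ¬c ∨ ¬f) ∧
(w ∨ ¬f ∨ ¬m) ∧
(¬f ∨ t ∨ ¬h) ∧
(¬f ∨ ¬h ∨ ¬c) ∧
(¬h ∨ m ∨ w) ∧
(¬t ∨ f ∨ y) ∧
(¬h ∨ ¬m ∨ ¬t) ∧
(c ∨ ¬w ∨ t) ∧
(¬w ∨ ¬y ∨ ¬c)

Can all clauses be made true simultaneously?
No

No, the formula is not satisfiable.

No assignment of truth values to the variables can make all 48 clauses true simultaneously.

The formula is UNSAT (unsatisfiable).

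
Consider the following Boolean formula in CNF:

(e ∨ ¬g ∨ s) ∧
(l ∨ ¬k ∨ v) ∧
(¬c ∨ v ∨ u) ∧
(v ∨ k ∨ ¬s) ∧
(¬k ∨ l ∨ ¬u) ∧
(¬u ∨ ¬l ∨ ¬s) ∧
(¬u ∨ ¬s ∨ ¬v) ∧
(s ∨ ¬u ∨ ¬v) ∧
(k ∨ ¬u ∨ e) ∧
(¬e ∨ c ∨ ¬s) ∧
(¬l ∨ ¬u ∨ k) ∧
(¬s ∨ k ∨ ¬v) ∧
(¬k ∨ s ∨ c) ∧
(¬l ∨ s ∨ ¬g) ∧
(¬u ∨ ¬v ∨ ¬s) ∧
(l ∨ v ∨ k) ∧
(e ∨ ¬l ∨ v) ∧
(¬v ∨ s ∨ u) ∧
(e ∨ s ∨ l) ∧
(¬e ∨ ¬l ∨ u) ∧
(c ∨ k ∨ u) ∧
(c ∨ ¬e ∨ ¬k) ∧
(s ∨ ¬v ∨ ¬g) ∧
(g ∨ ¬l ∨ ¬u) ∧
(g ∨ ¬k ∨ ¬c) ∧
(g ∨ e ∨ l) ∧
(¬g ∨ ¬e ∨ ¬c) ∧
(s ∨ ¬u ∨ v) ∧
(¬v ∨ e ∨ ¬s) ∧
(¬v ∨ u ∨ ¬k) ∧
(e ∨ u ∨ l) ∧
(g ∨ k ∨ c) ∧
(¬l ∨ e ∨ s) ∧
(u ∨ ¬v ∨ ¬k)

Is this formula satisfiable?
No

No, the formula is not satisfiable.

No assignment of truth values to the variables can make all 34 clauses true simultaneously.

The formula is UNSAT (unsatisfiable).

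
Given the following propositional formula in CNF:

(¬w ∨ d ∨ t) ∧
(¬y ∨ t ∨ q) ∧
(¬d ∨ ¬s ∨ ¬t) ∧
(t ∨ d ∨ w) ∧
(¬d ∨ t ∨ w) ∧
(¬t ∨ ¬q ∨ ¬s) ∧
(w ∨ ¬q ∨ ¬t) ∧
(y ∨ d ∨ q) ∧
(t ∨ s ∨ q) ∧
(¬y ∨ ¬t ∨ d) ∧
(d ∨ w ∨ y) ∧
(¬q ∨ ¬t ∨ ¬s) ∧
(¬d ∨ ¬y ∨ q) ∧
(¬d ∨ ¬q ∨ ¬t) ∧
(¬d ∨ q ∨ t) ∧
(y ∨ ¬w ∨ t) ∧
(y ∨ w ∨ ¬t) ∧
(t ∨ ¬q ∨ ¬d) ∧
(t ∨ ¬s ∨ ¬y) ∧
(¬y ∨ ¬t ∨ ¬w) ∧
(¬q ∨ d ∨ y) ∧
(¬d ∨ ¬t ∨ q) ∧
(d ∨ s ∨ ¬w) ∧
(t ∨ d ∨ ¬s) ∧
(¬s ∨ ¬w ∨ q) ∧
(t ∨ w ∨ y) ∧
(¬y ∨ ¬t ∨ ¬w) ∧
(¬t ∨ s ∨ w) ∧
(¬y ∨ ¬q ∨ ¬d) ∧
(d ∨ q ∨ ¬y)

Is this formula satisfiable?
No

No, the formula is not satisfiable.

No assignment of truth values to the variables can make all 30 clauses true simultaneously.

The formula is UNSAT (unsatisfiable).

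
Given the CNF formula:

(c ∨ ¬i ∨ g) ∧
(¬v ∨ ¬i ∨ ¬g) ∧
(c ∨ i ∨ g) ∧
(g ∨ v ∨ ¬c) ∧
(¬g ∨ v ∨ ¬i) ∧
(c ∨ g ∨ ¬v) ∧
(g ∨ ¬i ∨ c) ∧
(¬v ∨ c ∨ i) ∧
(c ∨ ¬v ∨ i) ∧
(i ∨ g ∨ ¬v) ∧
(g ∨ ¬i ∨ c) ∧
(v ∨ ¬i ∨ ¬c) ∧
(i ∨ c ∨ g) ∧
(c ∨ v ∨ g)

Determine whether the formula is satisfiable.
Yes

Yes, the formula is satisfiable.

One satisfying assignment is: g=True, v=False, i=False, c=False

Verification: With this assignment, all 14 clauses evaluate to true.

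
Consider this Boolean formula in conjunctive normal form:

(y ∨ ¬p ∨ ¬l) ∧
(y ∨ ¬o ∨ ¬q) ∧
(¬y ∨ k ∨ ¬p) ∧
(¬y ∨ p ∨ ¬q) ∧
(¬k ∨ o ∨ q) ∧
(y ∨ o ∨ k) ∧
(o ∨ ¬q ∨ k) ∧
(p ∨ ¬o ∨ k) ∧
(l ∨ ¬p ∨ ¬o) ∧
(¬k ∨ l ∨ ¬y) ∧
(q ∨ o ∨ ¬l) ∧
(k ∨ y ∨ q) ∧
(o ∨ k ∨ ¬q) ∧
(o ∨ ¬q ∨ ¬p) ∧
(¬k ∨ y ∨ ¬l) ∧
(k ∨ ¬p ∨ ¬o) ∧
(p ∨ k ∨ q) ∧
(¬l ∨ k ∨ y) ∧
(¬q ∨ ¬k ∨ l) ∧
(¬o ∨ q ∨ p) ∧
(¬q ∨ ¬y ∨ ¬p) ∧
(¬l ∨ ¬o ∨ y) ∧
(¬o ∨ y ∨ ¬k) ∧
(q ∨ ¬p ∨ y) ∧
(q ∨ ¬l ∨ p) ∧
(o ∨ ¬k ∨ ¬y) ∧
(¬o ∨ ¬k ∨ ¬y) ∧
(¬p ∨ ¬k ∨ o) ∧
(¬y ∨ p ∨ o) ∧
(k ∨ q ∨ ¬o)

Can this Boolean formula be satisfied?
No

No, the formula is not satisfiable.

No assignment of truth values to the variables can make all 30 clauses true simultaneously.

The formula is UNSAT (unsatisfiable).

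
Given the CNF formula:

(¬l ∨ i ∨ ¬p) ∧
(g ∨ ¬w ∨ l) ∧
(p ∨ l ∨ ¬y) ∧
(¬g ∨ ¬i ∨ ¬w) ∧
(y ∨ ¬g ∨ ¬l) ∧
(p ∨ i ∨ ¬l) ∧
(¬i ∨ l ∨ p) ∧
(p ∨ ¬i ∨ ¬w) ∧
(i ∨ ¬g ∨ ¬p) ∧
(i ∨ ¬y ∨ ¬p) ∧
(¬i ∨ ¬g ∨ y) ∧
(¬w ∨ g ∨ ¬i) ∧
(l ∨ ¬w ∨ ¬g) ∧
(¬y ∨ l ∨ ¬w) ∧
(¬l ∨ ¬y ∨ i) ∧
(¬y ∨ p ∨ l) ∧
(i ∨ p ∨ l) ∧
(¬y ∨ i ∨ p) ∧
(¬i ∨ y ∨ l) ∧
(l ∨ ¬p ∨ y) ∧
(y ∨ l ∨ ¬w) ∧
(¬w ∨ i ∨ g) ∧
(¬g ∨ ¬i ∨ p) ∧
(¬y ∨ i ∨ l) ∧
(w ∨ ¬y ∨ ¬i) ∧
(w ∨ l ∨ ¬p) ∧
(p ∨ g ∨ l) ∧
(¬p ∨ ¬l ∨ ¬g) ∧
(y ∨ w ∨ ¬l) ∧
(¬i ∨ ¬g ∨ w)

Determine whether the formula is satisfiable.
No

No, the formula is not satisfiable.

No assignment of truth values to the variables can make all 30 clauses true simultaneously.

The formula is UNSAT (unsatisfiable).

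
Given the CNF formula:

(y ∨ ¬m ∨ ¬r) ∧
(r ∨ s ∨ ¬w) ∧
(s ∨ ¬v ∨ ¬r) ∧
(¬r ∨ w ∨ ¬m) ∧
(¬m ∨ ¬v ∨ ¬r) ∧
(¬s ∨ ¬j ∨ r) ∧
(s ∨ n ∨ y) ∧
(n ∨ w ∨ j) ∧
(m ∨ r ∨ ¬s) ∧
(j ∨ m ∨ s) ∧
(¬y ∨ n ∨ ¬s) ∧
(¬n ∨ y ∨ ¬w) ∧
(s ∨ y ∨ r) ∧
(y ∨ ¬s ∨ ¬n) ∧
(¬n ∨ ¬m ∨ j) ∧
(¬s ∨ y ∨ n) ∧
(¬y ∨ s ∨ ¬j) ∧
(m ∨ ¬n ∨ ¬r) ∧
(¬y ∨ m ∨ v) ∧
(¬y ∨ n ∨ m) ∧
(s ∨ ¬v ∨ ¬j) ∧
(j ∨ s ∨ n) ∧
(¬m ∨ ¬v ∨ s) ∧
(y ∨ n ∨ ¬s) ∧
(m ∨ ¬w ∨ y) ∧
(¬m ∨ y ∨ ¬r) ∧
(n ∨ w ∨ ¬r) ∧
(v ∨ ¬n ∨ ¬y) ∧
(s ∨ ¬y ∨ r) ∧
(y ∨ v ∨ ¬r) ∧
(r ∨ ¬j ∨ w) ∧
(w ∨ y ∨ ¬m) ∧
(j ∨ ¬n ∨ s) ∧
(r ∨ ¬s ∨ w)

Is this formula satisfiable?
No

No, the formula is not satisfiable.

No assignment of truth values to the variables can make all 34 clauses true simultaneously.

The formula is UNSAT (unsatisfiable).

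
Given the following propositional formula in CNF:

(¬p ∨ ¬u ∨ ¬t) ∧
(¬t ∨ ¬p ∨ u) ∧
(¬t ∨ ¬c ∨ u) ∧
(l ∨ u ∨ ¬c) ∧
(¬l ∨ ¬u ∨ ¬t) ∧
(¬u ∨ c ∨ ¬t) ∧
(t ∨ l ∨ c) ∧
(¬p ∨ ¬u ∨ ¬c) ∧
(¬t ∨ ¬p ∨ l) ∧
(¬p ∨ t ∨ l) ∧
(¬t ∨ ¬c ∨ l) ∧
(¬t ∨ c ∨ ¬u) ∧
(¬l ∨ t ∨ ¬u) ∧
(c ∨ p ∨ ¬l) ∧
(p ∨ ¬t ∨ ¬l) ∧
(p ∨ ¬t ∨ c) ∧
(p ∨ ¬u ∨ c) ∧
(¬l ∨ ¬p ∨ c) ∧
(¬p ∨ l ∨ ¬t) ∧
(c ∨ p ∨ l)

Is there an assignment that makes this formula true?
Yes

Yes, the formula is satisfiable.

One satisfying assignment is: u=True, p=False, t=False, c=True, l=False

Verification: With this assignment, all 20 clauses evaluate to true.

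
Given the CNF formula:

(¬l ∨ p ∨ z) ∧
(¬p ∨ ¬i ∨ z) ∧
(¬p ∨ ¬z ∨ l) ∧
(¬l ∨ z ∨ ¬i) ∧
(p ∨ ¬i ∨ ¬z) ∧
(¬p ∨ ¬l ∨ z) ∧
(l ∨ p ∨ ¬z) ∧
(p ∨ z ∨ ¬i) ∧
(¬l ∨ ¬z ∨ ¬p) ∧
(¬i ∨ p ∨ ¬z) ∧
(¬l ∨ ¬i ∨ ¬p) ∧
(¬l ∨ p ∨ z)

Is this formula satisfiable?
Yes

Yes, the formula is satisfiable.

One satisfying assignment is: z=False, p=False, l=False, i=False

Verification: With this assignment, all 12 clauses evaluate to true.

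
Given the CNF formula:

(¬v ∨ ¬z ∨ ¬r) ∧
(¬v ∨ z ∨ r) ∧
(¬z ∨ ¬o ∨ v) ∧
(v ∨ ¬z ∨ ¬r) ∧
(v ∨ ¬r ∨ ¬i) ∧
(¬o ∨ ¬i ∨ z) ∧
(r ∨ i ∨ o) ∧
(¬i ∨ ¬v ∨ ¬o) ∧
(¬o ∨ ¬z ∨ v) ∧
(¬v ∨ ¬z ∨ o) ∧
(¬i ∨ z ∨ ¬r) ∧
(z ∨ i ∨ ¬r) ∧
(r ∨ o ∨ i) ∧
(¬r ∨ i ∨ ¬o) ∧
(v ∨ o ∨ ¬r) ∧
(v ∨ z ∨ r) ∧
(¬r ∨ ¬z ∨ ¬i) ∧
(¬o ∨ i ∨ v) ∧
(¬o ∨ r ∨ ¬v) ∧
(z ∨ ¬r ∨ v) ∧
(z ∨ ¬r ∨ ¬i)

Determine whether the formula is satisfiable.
Yes

Yes, the formula is satisfiable.

One satisfying assignment is: v=False, r=False, z=True, i=True, o=False

Verification: With this assignment, all 21 clauses evaluate to true.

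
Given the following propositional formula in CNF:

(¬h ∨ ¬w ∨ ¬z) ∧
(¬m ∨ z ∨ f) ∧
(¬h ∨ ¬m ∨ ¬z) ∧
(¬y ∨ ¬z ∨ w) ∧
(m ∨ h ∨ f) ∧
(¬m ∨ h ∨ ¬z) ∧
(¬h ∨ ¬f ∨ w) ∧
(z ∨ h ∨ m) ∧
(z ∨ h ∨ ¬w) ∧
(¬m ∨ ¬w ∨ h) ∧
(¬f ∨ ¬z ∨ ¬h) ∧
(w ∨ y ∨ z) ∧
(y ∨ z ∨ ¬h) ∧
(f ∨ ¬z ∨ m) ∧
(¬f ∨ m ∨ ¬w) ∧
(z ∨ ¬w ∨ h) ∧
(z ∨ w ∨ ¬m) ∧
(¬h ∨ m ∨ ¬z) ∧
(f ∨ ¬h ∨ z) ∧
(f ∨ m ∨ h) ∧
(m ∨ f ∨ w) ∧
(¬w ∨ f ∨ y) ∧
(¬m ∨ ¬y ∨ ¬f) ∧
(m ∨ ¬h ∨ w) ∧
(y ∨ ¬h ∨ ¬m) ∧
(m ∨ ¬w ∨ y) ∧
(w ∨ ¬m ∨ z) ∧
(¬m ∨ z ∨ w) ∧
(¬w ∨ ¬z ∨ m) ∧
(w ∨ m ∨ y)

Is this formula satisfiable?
No

No, the formula is not satisfiable.

No assignment of truth values to the variables can make all 30 clauses true simultaneously.

The formula is UNSAT (unsatisfiable).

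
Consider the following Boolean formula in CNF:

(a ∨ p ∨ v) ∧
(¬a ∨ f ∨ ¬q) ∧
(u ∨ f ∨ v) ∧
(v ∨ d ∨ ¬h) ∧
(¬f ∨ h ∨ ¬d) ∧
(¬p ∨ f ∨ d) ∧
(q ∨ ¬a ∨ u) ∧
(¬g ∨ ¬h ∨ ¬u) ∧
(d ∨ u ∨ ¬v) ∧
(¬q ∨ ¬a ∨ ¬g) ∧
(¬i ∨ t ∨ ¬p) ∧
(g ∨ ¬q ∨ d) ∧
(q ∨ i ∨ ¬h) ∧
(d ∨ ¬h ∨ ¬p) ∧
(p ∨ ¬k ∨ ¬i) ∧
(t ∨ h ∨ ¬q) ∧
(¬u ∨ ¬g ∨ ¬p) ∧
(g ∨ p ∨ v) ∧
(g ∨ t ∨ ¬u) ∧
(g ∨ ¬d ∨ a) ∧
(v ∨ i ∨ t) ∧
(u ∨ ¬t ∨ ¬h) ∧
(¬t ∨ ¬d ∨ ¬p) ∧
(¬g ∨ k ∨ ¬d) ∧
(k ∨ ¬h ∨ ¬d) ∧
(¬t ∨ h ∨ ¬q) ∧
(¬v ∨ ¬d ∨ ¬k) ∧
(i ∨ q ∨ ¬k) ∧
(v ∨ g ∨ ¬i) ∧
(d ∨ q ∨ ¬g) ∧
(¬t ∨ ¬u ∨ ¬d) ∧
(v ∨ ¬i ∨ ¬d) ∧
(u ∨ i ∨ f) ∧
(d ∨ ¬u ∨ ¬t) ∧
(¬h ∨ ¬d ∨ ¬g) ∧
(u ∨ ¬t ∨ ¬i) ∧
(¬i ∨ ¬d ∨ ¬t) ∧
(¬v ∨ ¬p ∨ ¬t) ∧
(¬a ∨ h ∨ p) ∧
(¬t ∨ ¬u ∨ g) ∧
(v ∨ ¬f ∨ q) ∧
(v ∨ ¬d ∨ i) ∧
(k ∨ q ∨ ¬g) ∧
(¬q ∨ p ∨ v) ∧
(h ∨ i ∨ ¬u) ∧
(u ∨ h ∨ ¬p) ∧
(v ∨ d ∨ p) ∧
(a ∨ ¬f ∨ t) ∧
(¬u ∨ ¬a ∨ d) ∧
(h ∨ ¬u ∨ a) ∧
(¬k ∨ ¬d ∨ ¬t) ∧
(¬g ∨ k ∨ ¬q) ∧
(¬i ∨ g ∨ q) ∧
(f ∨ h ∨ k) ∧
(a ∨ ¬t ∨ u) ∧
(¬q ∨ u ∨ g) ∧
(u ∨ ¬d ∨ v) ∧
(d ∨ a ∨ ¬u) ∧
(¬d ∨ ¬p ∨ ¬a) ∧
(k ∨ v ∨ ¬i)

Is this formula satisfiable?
No

No, the formula is not satisfiable.

No assignment of truth values to the variables can make all 60 clauses true simultaneously.

The formula is UNSAT (unsatisfiable).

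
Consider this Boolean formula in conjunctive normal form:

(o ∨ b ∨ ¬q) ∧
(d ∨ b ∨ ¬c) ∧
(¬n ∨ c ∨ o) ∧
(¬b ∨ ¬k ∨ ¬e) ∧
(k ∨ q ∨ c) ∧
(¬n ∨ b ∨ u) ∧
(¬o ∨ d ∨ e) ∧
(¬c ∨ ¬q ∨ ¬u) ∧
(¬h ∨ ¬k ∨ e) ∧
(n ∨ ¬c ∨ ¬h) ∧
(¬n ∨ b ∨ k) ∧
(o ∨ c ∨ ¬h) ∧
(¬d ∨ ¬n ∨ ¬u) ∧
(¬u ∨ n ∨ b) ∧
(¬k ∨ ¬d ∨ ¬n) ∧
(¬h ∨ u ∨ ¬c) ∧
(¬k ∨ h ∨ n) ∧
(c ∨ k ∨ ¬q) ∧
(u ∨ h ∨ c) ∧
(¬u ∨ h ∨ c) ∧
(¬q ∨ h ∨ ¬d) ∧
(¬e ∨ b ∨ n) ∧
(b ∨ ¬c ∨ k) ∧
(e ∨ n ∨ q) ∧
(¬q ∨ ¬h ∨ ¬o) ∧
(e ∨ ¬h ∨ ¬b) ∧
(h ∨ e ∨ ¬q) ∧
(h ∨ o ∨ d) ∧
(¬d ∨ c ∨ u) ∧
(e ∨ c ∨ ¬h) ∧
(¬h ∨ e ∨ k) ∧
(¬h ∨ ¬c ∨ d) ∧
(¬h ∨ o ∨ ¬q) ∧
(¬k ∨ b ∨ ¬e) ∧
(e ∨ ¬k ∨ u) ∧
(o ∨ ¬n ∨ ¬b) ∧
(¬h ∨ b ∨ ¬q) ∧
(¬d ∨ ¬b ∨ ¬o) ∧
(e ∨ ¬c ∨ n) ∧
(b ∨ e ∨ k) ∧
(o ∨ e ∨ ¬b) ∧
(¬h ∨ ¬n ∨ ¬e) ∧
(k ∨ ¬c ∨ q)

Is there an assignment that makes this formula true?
Yes

Yes, the formula is satisfiable.

One satisfying assignment is: n=False, e=True, u=False, d=False, q=True, k=False, c=True, o=True, b=True, h=False

Verification: With this assignment, all 43 clauses evaluate to true.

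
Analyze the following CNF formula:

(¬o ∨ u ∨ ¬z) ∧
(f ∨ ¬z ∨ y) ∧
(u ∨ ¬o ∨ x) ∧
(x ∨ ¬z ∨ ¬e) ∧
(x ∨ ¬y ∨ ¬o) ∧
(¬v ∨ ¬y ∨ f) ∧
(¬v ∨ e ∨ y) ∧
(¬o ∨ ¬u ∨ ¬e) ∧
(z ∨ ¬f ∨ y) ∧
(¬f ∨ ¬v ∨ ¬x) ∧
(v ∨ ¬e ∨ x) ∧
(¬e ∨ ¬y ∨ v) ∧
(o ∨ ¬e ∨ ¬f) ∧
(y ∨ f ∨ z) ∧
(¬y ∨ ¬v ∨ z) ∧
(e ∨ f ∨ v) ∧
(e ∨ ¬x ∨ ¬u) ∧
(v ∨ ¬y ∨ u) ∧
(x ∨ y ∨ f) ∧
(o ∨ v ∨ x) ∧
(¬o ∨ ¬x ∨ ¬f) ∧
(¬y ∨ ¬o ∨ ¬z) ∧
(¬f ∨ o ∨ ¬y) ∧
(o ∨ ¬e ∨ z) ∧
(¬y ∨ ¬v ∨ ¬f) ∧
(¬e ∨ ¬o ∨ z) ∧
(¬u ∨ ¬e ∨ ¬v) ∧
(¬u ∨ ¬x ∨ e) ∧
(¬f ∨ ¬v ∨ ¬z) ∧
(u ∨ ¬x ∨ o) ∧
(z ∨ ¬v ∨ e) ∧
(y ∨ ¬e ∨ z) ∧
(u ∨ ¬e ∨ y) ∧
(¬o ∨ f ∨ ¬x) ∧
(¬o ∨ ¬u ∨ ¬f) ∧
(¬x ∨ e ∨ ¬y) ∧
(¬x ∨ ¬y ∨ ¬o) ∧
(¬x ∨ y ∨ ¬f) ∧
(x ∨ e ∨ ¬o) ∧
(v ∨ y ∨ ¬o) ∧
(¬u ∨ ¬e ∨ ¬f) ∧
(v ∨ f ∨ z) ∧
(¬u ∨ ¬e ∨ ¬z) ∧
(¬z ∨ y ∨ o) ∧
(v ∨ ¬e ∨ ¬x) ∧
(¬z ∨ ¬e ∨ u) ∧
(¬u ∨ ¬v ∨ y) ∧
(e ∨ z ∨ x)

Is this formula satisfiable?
No

No, the formula is not satisfiable.

No assignment of truth values to the variables can make all 48 clauses true simultaneously.

The formula is UNSAT (unsatisfiable).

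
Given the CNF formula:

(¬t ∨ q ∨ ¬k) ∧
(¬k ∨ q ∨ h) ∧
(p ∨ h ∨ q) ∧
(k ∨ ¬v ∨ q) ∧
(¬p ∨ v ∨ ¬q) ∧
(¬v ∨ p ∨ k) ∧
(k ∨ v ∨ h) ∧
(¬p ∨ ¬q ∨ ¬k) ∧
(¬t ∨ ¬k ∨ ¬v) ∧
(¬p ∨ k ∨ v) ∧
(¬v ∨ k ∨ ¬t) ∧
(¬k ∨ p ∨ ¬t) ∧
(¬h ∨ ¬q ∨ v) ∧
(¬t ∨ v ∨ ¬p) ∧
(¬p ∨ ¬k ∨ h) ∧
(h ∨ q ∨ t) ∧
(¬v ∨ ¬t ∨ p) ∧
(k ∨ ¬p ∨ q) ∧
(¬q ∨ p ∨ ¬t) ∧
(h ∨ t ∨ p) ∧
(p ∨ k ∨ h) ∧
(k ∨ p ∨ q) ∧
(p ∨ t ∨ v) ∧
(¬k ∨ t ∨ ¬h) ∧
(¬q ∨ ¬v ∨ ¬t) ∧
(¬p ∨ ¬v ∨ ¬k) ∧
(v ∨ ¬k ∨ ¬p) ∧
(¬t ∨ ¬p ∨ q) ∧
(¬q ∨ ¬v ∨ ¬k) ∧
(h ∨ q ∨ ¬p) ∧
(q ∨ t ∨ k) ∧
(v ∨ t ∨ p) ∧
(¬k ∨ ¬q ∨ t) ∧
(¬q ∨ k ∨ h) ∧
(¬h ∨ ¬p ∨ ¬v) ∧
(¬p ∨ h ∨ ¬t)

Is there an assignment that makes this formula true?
No

No, the formula is not satisfiable.

No assignment of truth values to the variables can make all 36 clauses true simultaneously.

The formula is UNSAT (unsatisfiable).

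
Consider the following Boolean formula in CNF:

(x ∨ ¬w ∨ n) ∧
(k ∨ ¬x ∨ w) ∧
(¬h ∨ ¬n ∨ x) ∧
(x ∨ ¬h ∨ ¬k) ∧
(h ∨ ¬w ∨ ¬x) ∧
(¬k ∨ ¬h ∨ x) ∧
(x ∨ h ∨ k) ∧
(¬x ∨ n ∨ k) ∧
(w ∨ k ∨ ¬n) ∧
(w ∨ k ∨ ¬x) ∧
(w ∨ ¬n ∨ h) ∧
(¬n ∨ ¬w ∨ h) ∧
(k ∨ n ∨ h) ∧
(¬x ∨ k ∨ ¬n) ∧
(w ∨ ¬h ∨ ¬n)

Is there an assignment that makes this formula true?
Yes

Yes, the formula is satisfiable.

One satisfying assignment is: n=False, x=False, h=False, w=False, k=True

Verification: With this assignment, all 15 clauses evaluate to true.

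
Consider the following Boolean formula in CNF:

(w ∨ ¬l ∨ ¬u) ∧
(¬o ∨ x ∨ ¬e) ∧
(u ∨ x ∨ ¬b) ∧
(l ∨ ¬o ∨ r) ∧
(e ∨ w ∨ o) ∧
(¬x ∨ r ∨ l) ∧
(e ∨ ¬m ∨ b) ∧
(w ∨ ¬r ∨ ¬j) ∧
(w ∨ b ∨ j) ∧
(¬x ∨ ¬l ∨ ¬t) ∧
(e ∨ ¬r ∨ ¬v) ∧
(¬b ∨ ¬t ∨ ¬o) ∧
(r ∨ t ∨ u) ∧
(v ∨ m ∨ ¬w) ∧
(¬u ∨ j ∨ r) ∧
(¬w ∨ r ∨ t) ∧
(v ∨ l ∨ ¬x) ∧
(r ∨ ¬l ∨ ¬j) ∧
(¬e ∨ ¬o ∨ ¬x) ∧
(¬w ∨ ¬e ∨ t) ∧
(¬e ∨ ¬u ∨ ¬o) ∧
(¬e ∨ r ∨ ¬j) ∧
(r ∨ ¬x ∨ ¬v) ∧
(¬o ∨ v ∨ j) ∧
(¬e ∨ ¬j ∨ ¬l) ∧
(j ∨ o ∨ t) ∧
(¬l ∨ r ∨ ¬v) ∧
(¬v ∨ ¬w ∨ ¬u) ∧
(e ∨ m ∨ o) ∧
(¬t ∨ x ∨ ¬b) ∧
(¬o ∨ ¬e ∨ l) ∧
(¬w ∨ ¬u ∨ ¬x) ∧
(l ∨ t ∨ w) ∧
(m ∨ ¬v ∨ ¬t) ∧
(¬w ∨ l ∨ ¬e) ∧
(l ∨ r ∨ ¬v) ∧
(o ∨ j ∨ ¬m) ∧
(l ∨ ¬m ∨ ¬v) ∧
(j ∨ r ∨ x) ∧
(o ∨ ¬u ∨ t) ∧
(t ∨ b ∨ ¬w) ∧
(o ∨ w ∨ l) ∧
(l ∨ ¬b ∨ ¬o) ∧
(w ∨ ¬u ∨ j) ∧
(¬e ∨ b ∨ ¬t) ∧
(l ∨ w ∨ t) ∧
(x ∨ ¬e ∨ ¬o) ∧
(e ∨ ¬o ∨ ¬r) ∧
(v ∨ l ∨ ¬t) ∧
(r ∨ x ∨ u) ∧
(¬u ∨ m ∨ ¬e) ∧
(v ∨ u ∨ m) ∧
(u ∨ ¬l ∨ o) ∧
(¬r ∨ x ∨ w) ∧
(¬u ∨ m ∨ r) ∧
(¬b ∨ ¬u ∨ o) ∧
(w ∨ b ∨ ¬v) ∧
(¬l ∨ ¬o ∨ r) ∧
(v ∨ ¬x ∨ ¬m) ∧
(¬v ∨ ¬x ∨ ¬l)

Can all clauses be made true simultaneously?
No

No, the formula is not satisfiable.

No assignment of truth values to the variables can make all 60 clauses true simultaneously.

The formula is UNSAT (unsatisfiable).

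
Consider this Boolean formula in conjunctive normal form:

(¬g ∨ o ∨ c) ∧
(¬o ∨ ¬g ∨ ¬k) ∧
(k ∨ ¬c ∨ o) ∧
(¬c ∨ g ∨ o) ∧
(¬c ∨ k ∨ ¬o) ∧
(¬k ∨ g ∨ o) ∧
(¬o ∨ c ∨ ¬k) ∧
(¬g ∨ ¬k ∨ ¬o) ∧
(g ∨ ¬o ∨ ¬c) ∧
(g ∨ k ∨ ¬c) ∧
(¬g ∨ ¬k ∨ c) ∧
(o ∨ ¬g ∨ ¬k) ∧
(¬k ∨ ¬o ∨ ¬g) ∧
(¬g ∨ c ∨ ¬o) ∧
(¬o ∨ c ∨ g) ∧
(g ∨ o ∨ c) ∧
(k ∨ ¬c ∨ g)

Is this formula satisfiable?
No

No, the formula is not satisfiable.

No assignment of truth values to the variables can make all 17 clauses true simultaneously.

The formula is UNSAT (unsatisfiable).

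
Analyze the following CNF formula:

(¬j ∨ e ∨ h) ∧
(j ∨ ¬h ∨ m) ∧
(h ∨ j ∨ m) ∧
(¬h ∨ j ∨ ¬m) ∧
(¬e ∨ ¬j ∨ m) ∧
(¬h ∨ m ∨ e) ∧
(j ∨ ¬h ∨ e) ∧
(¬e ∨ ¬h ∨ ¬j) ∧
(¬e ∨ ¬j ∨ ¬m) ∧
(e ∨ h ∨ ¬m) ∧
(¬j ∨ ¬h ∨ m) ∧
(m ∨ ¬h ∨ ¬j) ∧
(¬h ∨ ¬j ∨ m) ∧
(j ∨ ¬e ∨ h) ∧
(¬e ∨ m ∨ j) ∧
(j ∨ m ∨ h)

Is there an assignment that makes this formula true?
Yes

Yes, the formula is satisfiable.

One satisfying assignment is: e=False, h=True, j=True, m=True

Verification: With this assignment, all 16 clauses evaluate to true.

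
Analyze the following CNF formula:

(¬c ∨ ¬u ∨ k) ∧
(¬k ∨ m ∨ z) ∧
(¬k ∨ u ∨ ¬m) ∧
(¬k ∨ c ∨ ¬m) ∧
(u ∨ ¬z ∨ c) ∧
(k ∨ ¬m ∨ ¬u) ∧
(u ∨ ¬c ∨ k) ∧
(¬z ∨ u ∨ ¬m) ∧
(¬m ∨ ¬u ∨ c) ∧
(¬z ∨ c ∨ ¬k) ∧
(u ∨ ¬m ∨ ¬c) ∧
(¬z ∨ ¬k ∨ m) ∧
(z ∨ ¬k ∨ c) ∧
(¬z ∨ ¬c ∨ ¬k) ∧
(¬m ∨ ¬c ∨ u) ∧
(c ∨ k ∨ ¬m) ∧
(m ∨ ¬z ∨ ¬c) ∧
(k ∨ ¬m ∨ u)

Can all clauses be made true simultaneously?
Yes

Yes, the formula is satisfiable.

One satisfying assignment is: u=False, m=False, z=False, c=False, k=False

Verification: With this assignment, all 18 clauses evaluate to true.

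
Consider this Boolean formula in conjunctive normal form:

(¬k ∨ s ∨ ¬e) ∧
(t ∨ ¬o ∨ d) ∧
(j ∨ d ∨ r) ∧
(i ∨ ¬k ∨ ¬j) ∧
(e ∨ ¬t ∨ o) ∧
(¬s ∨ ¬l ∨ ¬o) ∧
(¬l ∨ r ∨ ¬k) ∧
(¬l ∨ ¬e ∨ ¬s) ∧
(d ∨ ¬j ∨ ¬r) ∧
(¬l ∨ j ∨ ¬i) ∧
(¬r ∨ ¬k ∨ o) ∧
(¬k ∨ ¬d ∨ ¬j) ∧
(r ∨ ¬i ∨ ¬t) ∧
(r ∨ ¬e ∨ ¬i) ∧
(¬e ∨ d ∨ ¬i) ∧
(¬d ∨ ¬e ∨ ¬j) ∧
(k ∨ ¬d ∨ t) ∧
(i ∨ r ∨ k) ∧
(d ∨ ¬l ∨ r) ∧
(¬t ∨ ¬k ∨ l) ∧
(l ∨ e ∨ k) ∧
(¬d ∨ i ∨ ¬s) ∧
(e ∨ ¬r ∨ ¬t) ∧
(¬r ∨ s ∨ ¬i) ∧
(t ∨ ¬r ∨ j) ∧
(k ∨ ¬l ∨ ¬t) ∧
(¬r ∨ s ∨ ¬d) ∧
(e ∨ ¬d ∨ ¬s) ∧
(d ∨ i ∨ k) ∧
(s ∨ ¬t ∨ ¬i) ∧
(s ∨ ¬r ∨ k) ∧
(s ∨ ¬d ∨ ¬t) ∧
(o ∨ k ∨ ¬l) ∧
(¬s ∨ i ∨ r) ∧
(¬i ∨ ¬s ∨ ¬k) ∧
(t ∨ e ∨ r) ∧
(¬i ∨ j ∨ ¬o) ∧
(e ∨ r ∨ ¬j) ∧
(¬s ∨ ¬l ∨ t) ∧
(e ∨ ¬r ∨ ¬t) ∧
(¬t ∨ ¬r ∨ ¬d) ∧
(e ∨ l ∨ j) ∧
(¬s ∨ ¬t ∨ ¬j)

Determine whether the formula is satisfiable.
No

No, the formula is not satisfiable.

No assignment of truth values to the variables can make all 43 clauses true simultaneously.

The formula is UNSAT (unsatisfiable).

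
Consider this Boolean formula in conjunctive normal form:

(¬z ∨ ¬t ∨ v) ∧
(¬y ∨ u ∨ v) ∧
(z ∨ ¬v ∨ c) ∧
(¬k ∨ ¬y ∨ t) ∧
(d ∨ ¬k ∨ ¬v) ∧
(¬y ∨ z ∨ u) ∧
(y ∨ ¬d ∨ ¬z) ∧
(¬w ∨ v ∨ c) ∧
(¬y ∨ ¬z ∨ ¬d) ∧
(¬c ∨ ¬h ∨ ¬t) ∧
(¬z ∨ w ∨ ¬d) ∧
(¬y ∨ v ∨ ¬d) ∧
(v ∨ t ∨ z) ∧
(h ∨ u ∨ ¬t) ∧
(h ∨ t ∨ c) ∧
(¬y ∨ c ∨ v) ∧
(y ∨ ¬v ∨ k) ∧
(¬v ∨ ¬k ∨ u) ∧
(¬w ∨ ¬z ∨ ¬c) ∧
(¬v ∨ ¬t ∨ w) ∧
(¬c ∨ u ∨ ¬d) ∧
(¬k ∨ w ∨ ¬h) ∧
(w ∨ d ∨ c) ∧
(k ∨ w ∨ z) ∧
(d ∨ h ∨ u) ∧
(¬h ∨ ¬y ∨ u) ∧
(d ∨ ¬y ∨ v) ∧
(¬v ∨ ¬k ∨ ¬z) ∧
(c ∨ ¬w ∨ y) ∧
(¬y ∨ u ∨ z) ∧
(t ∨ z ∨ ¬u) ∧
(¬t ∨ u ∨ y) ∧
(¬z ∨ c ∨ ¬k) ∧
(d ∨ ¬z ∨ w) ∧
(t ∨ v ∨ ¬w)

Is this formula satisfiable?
Yes

Yes, the formula is satisfiable.

One satisfying assignment is: d=False, t=True, c=True, k=True, y=False, h=False, u=True, v=False, z=False, w=False

Verification: With this assignment, all 35 clauses evaluate to true.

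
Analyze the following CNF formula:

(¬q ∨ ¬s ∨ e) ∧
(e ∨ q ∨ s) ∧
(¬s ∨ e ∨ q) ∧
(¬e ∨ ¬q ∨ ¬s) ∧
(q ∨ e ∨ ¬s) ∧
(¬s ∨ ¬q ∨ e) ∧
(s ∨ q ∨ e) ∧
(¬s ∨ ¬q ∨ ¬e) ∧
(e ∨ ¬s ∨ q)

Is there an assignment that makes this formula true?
Yes

Yes, the formula is satisfiable.

One satisfying assignment is: q=True, s=False, e=False

Verification: With this assignment, all 9 clauses evaluate to true.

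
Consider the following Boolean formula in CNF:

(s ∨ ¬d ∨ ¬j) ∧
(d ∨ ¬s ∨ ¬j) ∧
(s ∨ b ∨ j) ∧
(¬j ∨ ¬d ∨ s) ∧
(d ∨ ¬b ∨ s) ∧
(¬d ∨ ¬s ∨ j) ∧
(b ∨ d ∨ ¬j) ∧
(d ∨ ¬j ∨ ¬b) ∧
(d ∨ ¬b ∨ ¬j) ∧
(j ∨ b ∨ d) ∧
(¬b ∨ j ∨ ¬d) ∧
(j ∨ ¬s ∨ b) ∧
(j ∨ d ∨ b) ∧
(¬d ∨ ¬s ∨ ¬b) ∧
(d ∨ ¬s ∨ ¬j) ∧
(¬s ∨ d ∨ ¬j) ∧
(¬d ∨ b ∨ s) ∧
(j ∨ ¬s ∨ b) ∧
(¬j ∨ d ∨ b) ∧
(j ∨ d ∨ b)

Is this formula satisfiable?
Yes

Yes, the formula is satisfiable.

One satisfying assignment is: d=True, j=True, s=True, b=False

Verification: With this assignment, all 20 clauses evaluate to true.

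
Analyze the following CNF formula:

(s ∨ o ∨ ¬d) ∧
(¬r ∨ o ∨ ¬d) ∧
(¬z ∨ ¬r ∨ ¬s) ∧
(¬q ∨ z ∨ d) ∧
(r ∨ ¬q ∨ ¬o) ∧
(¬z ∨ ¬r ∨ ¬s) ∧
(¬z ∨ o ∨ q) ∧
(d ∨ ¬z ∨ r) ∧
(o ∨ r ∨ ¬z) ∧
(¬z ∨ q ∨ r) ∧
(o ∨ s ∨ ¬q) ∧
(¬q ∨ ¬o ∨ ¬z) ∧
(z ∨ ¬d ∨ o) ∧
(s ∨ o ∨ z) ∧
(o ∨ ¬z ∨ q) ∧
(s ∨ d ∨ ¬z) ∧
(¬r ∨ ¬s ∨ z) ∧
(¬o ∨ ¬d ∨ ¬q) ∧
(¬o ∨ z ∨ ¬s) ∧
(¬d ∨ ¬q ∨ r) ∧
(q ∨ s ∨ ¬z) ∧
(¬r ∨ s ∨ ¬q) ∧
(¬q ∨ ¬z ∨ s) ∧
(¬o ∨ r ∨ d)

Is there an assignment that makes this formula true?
Yes

Yes, the formula is satisfiable.

One satisfying assignment is: d=False, q=False, z=False, r=False, o=False, s=True

Verification: With this assignment, all 24 clauses evaluate to true.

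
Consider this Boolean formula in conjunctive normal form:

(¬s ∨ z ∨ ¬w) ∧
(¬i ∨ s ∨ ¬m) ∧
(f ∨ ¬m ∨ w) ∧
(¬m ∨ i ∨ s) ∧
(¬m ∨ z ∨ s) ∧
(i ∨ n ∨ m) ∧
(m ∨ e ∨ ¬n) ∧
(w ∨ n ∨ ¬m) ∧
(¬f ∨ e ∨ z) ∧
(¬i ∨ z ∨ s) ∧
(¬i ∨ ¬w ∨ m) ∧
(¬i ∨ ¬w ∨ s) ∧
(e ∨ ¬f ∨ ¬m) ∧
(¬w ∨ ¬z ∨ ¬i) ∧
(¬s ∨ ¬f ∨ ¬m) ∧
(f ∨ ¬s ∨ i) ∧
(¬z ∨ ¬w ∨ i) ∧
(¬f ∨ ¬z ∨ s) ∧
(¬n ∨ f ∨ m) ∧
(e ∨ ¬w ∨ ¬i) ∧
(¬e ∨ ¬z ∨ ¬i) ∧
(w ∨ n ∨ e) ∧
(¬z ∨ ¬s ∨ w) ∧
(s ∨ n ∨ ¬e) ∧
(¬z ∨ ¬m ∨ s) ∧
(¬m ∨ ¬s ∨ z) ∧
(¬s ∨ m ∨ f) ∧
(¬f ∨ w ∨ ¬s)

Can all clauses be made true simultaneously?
Yes

Yes, the formula is satisfiable.

One satisfying assignment is: i=False, m=False, z=False, s=False, w=True, n=True, f=True, e=True

Verification: With this assignment, all 28 clauses evaluate to true.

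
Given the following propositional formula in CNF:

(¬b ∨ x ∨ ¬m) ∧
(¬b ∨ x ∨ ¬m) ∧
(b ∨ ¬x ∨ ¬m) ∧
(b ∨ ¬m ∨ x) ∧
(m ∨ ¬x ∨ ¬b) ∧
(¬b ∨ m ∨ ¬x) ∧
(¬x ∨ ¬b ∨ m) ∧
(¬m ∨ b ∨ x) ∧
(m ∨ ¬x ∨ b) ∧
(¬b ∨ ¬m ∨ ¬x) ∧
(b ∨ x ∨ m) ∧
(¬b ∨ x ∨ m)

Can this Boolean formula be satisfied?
No

No, the formula is not satisfiable.

No assignment of truth values to the variables can make all 12 clauses true simultaneously.

The formula is UNSAT (unsatisfiable).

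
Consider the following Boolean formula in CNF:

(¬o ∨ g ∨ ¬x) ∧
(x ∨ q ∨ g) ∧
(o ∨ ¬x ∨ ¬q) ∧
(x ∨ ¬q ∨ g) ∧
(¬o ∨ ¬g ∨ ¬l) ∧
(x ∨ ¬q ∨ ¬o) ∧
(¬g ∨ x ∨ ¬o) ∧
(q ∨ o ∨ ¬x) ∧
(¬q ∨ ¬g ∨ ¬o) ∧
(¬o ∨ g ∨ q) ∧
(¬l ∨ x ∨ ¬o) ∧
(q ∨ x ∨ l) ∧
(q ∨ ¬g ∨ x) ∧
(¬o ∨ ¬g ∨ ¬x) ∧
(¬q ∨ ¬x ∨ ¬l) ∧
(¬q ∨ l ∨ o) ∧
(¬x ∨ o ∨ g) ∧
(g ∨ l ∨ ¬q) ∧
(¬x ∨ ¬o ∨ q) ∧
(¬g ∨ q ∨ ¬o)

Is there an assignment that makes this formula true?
Yes

Yes, the formula is satisfiable.

One satisfying assignment is: g=True, l=True, o=False, q=True, x=False

Verification: With this assignment, all 20 clauses evaluate to true.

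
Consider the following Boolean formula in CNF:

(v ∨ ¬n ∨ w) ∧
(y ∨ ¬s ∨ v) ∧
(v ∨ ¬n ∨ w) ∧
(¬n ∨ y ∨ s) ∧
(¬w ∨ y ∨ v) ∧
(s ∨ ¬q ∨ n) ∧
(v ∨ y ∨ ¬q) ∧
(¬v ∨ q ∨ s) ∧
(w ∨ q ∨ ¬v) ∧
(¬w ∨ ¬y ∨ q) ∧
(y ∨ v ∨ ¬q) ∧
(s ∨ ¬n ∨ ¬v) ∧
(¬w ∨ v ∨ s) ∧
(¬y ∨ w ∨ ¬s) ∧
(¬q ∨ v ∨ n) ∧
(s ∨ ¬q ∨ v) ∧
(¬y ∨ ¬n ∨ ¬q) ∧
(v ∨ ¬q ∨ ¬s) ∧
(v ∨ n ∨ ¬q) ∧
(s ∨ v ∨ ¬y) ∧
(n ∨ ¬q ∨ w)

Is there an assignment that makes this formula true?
Yes

Yes, the formula is satisfiable.

One satisfying assignment is: v=False, y=False, w=False, q=False, s=False, n=False

Verification: With this assignment, all 21 clauses evaluate to true.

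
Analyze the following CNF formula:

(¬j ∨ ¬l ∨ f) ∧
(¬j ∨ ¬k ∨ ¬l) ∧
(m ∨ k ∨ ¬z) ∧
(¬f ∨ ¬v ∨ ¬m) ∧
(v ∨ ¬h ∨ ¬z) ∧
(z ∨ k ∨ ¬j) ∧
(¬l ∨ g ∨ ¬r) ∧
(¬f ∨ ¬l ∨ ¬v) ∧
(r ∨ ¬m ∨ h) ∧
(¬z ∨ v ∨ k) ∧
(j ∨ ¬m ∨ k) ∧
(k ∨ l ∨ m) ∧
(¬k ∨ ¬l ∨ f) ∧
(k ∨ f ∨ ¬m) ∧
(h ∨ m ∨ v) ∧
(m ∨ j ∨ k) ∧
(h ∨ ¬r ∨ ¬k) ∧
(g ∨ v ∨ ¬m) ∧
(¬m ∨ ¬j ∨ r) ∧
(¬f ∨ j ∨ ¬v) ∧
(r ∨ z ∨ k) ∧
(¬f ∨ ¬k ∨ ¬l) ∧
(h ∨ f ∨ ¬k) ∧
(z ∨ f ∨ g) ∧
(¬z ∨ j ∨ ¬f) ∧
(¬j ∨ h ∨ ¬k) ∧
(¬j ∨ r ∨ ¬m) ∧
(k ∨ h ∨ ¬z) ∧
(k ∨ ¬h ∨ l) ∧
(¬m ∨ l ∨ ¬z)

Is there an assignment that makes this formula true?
Yes

Yes, the formula is satisfiable.

One satisfying assignment is: g=True, v=False, m=True, z=False, k=True, l=False, f=True, j=True, r=True, h=True

Verification: With this assignment, all 30 clauses evaluate to true.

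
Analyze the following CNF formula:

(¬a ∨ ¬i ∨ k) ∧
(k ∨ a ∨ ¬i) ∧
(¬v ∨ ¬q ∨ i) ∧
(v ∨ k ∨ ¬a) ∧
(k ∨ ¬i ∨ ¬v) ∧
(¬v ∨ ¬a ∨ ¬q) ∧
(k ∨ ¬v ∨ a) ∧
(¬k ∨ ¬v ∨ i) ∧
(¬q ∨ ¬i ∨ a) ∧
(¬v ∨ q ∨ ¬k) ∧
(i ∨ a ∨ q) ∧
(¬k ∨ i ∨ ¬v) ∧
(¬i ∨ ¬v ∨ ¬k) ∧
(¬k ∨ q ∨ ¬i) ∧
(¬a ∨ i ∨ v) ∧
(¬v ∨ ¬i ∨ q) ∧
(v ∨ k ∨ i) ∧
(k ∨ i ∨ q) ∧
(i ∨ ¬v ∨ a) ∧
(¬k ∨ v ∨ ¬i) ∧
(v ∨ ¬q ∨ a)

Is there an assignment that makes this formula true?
No

No, the formula is not satisfiable.

No assignment of truth values to the variables can make all 21 clauses true simultaneously.

The formula is UNSAT (unsatisfiable).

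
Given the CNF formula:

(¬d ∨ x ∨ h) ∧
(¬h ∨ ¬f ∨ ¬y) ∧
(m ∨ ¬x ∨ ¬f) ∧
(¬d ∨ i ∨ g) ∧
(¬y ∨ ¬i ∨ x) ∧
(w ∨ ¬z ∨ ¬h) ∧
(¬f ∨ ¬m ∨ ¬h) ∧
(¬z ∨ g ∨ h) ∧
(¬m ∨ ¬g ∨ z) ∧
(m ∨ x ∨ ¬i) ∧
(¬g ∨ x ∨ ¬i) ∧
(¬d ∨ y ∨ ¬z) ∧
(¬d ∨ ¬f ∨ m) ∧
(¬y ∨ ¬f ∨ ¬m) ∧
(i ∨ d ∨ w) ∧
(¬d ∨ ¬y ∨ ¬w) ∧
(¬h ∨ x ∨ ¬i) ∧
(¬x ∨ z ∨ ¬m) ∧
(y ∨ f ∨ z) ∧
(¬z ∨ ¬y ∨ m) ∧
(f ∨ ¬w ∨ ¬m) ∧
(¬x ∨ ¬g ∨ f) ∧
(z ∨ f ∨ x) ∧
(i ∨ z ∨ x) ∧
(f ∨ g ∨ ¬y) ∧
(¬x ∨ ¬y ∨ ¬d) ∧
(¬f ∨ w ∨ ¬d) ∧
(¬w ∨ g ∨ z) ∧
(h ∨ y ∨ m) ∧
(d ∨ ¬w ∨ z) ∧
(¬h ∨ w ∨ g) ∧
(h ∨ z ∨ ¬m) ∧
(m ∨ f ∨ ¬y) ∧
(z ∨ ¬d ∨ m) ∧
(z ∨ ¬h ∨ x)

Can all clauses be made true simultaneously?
Yes

Yes, the formula is satisfiable.

One satisfying assignment is: z=True, d=False, i=False, w=True, h=True, f=True, x=False, m=False, y=False, g=False

Verification: With this assignment, all 35 clauses evaluate to true.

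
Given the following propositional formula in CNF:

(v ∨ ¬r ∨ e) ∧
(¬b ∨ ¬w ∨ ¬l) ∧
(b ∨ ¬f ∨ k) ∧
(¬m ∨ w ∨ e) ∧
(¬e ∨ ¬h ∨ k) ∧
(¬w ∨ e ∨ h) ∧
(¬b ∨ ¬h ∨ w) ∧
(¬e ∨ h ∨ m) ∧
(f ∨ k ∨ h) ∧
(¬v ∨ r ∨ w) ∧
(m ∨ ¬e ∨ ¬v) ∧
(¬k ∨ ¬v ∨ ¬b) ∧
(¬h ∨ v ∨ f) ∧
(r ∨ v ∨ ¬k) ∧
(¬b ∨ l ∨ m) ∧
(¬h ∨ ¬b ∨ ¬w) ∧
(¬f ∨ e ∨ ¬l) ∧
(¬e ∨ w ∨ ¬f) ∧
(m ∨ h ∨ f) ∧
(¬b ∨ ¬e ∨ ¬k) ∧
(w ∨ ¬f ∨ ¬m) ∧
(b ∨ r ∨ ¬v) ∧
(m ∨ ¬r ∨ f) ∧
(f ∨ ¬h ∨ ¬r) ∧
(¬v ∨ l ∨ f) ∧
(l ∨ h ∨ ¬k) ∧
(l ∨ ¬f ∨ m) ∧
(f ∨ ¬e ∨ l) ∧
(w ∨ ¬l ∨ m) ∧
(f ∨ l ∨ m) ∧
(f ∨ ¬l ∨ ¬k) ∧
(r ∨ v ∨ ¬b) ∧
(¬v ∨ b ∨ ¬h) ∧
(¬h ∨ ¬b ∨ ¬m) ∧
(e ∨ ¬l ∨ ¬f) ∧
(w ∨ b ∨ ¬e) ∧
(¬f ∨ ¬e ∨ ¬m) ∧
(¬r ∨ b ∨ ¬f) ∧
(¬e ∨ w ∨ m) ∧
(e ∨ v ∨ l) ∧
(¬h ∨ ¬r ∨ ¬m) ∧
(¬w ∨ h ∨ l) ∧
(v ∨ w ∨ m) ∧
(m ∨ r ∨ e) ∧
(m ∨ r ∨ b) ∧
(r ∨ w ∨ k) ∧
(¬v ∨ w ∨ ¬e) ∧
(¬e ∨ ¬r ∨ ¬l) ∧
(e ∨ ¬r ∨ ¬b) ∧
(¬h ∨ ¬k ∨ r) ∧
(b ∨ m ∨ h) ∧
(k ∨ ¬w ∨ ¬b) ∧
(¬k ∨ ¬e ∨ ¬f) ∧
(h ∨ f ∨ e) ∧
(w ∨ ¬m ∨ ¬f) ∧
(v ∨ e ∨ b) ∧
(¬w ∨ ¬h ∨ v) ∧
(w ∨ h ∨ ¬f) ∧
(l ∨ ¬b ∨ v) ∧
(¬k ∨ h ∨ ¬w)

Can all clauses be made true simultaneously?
No

No, the formula is not satisfiable.

No assignment of truth values to the variables can make all 60 clauses true simultaneously.

The formula is UNSAT (unsatisfiable).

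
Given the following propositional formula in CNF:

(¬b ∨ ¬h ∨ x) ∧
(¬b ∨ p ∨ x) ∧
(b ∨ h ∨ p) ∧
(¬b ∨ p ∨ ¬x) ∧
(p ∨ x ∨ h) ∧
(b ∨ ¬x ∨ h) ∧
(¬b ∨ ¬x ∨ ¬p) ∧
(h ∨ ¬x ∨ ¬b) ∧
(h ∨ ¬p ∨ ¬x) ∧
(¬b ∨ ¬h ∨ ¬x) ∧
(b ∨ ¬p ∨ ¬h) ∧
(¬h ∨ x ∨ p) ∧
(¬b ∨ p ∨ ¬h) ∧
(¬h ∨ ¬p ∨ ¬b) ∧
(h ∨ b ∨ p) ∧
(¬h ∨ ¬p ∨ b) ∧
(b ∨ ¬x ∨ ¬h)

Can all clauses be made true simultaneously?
Yes

Yes, the formula is satisfiable.

One satisfying assignment is: h=False, x=False, p=True, b=True

Verification: With this assignment, all 17 clauses evaluate to true.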